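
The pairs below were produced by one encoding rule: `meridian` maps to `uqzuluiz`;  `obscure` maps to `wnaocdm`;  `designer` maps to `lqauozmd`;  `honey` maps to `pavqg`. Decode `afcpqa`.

studio

Shifts by position in meridian: pos 0: m→u (+8), pos 1: e→q (+12), pos 2: r→z (+8), pos 3: i→u (+12) — repeating every 2. It's a Vigenère-style cipher with numeric key [8,12]: position i shifts by key[i mod 2].
Undoing it on afcpqa: a−8=s, f−12=t, c−8=u, p−12=d, q−8=i, a−12=o.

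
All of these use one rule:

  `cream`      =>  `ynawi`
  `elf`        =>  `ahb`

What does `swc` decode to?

wag

Compare letters: c→y is +22, r→n is +22, e→a is +22 — a constant shift. It's a constant shift of +22 (ROT22).
Decoding swc: s−22=w, w−22=a, c−22=g.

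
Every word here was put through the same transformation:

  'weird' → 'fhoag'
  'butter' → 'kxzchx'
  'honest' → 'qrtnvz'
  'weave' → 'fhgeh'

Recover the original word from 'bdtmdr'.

Shifts by position in weird: pos 0: w→f (+9), pos 1: e→h (+3), pos 2: i→o (+6), pos 3: r→a (+9), pos 4: d→g (+3) — repeating every 3. The shifts repeat in a cycle of length 3: positions 0,1,… shift by +9, +3, +6, then the pattern repeats.
Reversing it on bdtmdr: b−9=s, d−3=a, t−6=n, m−9=d, d−3=a, r−6=l.

sandal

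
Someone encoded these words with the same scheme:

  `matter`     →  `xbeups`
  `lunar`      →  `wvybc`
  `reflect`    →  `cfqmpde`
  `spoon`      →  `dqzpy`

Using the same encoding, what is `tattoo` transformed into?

Shifts by position in matter: pos 0: m→x (+11), pos 1: a→b (+1), pos 2: t→e (+11), pos 3: t→u (+1) — repeating every 2. The shifts repeat in a cycle of length 2: positions 0,1,… shift by +11, +1, then the pattern repeats.
On tattoo: t+11=e, a+1=b, t+11=e, t+1=u, o+11=z, o+1=p.

ebeuzp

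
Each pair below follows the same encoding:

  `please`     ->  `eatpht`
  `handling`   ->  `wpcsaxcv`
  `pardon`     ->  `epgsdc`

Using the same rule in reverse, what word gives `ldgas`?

world

Compare letters: p→e is +15, l→a is +15, e→t is +15 — a constant shift. It's a constant shift of +15 (ROT15).
Reversing it on ldgas: l−15=w, d−15=o, g−15=r, a−15=l, s−15=d.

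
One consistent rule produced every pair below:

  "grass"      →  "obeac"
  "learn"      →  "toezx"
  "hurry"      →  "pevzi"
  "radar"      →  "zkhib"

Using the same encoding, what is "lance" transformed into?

A repeating key of period 3 is used — shifts +8, +10, +4 over and over.
Applying it to lance: l+8=t, a+10=k, n+4=r, c+8=k, e+10=o.

tkrko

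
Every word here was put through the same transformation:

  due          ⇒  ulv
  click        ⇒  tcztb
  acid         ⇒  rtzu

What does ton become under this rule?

kfe

Each letter is shifted forward by 17 in the alphabet (a Caesar shift of +17).
On ton: t+17=k, o+17=f, n+17=e.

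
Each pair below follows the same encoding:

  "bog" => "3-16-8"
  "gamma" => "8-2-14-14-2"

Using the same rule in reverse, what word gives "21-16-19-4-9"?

b is letter #2 and maps to 3: an offset of 1. Each letter is replaced by its alphabet position (a=1..z=26) + 1.
Undoing it on 21-16-19-4-9: 21→(21−1)÷1=20=t, 16→(16−1)÷1=15=o, 19→(19−1)÷1=18=r, 4→(4−1)÷1=3=c, 9→(9−1)÷1=8=h.

torch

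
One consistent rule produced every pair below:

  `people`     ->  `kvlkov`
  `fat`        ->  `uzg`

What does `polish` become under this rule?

Each pair mirrors across the alphabet (p↔k, e↔v, o↔l): positions sum to 25. This is the alphabet-reversal cipher (Atbash): a becomes z, b becomes y, etc.
On polish: p↔k, o↔l, l↔o, i↔r, s↔h, h↔s.

klorhs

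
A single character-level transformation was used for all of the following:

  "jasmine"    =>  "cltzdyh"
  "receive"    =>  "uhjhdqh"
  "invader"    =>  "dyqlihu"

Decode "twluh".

spare

j(9)→c(2) and a(0)→l(11) fit y≡25x+11 (mod 26); the inverse of 25 mod 26 is 25. Each letter's alphabet position (a=0..z=25) is mapped through 25·x+11 mod 26 — an affine cipher.
Decoding twluh: t(19)→25·(19−11)≡18=s; w(22)→25·(22−11)≡15=p; l(11)→25·(11−11)≡0=a; u(20)→25·(20−11)≡17=r; h(7)→25·(7−11)≡4=e (all mod 26).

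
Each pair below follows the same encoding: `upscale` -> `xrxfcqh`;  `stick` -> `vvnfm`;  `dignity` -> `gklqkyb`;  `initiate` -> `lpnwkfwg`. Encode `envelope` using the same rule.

Shifts by position in upscale: pos 0: u→x (+3), pos 1: p→r (+2), pos 2: s→x (+5), pos 3: c→f (+3), pos 4: a→c (+2), pos 5: l→q (+5) — repeating every 3. It's a Vigenère-style cipher with numeric key [3,2,5]: position i shifts by key[i mod 3].
Applying it to envelope: e+3=h, n+2=p, v+5=a, e+3=h, l+2=n, o+5=t, p+3=s, e+2=g.

hpahntsg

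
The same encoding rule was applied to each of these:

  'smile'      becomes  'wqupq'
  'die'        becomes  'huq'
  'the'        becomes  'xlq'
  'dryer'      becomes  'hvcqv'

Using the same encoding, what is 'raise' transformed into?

Vowels shift forward by 12 and consonants shift forward by 4.
On raise: r(cons)+4=v, a(vowel)+12=m, i(vowel)+12=u, s(cons)+4=w, e(vowel)+12=q.

vmuwq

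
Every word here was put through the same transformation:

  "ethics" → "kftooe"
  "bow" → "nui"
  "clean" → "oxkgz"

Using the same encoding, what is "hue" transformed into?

The shift depends on letter class: consonant t→f is +12, but vowel e→k is +6. The rule splits by letter class: vowels +6, consonants +12.
On hue: h(cons)+12=t, u(vowel)+6=a, e(vowel)+6=k.

tak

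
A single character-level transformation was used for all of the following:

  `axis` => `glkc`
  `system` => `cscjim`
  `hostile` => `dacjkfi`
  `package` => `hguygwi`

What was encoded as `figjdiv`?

leather

a(0)→g(6) and x(23)→l(11) fit y≡7x+6 (mod 26); the inverse of 7 mod 26 is 15. This is an affine cipher: with a=0,…,z=25, each position x becomes (7x+6) mod 26.
Reversing it on figjdiv: f(5)→15·(5−6)≡11=l; i(8)→15·(8−6)≡4=e; g(6)→15·(6−6)≡0=a; j(9)→15·(9−6)≡19=t; d(3)→15·(3−6)≡7=h; i(8)→15·(8−6)≡4=e; v(21)→15·(21−6)≡17=r (all mod 26).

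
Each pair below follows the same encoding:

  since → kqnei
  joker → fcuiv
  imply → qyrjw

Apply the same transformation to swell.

ksijj

s(18)→k(10) and i(8)→q(16) fit y≡15x+0 (mod 26); the inverse of 15 mod 26 is 7. Treating letters as 0–25, the rule is x ↦ 15x + 0 (mod 26).
On swell: s(18)→15·18+0≡10=k; w(22)→15·22+0≡18=s; e(4)→15·4+0≡8=i; l(11)→15·11+0≡9=j; l(11)→15·11+0≡9=j (all mod 26).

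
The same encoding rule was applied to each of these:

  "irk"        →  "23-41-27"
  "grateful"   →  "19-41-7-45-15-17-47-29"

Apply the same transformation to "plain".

37-29-7-23-33

With a=1..z=26, the number is 2·pos + 5.
Applying it to plain: p=16→37, l=12→29, a=1→7, i=9→23, n=14→33.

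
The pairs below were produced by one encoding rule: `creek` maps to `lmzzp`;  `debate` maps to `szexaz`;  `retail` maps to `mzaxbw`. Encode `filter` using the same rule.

gbwazm

c(2)→l(11) and r(17)→m(12) fit y≡7x+23 (mod 26); the inverse of 7 mod 26 is 15. Each letter's alphabet position (a=0..z=25) is mapped through 7·x+23 mod 26 — an affine cipher.
Applying it to filter: f(5)→7·5+23≡6=g; i(8)→7·8+23≡1=b; l(11)→7·11+23≡22=w; t(19)→7·19+23≡0=a; e(4)→7·4+23≡25=z; r(17)→7·17+23≡12=m (all mod 26).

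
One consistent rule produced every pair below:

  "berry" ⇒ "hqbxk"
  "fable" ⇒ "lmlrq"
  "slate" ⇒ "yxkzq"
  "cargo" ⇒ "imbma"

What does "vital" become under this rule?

budgx

Shifts by position in berry: pos 0: b→h (+6), pos 1: e→q (+12), pos 2: r→b (+10), pos 3: r→x (+6), pos 4: y→k (+12) — repeating every 3. The shifts repeat in a cycle of length 3: positions 0,1,… shift by +6, +12, +10, then the pattern repeats.
For vital: v+6=b, i+12=u, t+10=d, a+6=g, l+12=x.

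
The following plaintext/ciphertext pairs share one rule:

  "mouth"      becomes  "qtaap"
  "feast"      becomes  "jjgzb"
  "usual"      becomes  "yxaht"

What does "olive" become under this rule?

In mouth: m→q is +4, o→t is +5, u→a is +6, t→a is +7 — the shift increases by 1 each position. Letter i (0-indexed) is shifted by i+4, so successive shifts are 4, 5, 6, ….
Applying it to olive: o+4=s, l+5=q, i+6=o, v+7=c, e+8=m.

sqocm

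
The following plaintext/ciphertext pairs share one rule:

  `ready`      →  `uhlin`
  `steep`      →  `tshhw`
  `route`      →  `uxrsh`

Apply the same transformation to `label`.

Each letter's alphabet position (a=0..z=25) is mapped through 25·x+11 mod 26 — an affine cipher.
For label: l(11)→25·11+11≡0=a; a(0)→25·0+11≡11=l; b(1)→25·1+11≡10=k; e(4)→25·4+11≡7=h; l(11)→25·11+11≡0=a (all mod 26).

alkha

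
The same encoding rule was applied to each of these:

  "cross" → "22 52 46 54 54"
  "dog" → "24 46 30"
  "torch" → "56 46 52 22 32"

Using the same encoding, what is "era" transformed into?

c(#3)→22 and r(#18)→52: differences scale by 2, so n = 2·pos + 16. Each letter becomes 2×(its alphabet position, a=1..z=26) + 16.
On era: e=5→26, r=18→52, a=1→18.

26 52 18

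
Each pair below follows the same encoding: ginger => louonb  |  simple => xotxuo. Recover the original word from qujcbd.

Each letter shifts forward by (position + 5), i.e. 5, 6, 7, … — the shift grows by one for each successive letter.
Reversing it on qujcbd: q−5=l, u−6=o, j−7=c, c−8=u, b−9=s, d−10=t.

locust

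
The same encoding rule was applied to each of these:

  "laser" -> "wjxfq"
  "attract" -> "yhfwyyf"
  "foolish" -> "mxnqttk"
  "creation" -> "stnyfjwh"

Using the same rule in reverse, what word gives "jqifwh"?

cradle

The word is reversed, then every letter is shifted forward by 5.
Undoing it on jqifwh: shift back: j−5=e, q−5=l, i−5=d, f−5=a, w−5=r, h−5=c → eldarc; then reverse → cradle.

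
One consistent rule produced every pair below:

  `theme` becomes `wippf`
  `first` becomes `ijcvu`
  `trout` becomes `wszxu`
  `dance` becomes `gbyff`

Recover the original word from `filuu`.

chart

It's a Vigenère-style cipher with numeric key [3,1,11]: position i shifts by key[i mod 3].
Reversing it on filuu: f−3=c, i−1=h, l−11=a, u−3=r, u−1=t.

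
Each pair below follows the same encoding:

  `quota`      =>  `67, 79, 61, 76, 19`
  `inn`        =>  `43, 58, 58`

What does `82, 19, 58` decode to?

q(#17)→67 and u(#21)→79: differences scale by 3, so n = 3·pos + 16. With a=1..z=26, the number is 3·pos + 16.
Undoing it on 82, 19, 58: 82→(82−16)÷3=22=v, 19→(19−16)÷3=1=a, 58→(58−16)÷3=14=n.

van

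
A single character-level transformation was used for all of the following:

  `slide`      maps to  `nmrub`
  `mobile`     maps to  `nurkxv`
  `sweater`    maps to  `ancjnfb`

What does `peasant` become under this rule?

cwjbjny

The output letters match the input read backwards, each shifted +9: slide reversed is edils. Two steps: reverse the string, then apply a Caesar shift of +9.
On peasant: reverse → tnasaep; then shift: t+9=c, n+9=w, a+9=j, s+9=b, a+9=j, e+9=n, p+9=y.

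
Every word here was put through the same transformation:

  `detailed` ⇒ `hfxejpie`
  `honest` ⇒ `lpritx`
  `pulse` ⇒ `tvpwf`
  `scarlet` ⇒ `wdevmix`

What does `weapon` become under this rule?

Shifts by position in detailed: pos 0: d→h (+4), pos 1: e→f (+1), pos 2: t→x (+4), pos 3: a→e (+4), pos 4: i→j (+1), pos 5: l→p (+4) — repeating every 3. It's a Vigenère-style cipher with numeric key [4,1,4]: position i shifts by key[i mod 3].
For weapon: w+4=a, e+1=f, a+4=e, p+4=t, o+1=p, n+4=r.

afetpr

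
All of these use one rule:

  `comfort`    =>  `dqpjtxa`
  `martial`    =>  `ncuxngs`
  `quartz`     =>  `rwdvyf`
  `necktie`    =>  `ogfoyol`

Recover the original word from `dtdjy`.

craft

In comfort: c→d is +1, o→q is +2, m→p is +3, f→j is +4 — the shift increases by 1 each position. Letter i (0-indexed) is shifted by i+1, so successive shifts are 1, 2, 3, ….
Decoding dtdjy: d−1=c, t−2=r, d−3=a, j−4=f, y−5=t.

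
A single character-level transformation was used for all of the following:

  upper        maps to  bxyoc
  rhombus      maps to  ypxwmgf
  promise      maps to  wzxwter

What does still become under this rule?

In upper: u→b is +7, p→x is +8, p→y is +9, e→o is +10 — the shift increases by 1 each position. Letter i (0-indexed) is shifted by i+7, so successive shifts are 7, 8, 9, ….
For still: s+7=z, t+8=b, i+9=r, l+10=v, l+11=w.

zbrvw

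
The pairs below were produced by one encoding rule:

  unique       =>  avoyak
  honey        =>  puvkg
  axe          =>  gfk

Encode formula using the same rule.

nuzuatg

The shift depends on letter class: consonant n→v is +8, but vowel u→a is +6. Vowels shift forward by 6 and consonants shift forward by 8.
Applying it to formula: f(cons)+8=n, o(vowel)+6=u, r(cons)+8=z, m(cons)+8=u, u(vowel)+6=a, l(cons)+8=t, a(vowel)+6=g.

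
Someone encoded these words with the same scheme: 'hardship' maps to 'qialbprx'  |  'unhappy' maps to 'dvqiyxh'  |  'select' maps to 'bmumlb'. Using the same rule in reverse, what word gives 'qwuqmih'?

holiday

Shifts by position in hardship: pos 0: h→q (+9), pos 1: a→i (+8), pos 2: r→a (+9), pos 3: d→l (+8) — repeating every 2. It's a Vigenère-style cipher with numeric key [9,8]: position i shifts by key[i mod 2].
Reversing it on qwuqmih: q−9=h, w−8=o, u−9=l, q−8=i, m−9=d, i−8=a, h−9=y.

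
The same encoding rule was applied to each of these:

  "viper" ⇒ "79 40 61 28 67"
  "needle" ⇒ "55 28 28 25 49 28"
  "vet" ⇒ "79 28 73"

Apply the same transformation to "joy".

43 58 88

v(#22)→79 and i(#9)→40: differences scale by 3, so n = 3·pos + 13. With a=1..z=26, the number is 3·pos + 13.
For joy: j=10→43, o=15→58, y=25→88.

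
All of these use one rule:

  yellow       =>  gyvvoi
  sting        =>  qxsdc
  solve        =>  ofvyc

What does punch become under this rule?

rmxez

Two steps: reverse the string, then apply a Caesar shift of +10.
For punch: reverse → hcnup; then shift: h+10=r, c+10=m, n+10=x, u+10=e, p+10=z.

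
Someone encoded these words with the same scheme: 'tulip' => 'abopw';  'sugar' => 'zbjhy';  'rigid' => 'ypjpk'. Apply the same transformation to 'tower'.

avzly

A repeating key of period 3 is used — shifts +7, +7, +3 over and over.
For tower: t+7=a, o+7=v, w+3=z, e+7=l, r+7=y.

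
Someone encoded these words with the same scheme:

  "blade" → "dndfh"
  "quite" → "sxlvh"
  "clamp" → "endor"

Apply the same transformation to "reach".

thdej

Two shifts are in play — +3 for a/e/i/o/u, +2 for every other letter.
Applying it to reach: r(cons)+2=t, e(vowel)+3=h, a(vowel)+3=d, c(cons)+2=e, h(cons)+2=j.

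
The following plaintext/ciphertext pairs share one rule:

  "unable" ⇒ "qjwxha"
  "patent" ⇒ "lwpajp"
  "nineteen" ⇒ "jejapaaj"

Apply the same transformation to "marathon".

iwnwpdkj

Compare letters: u→q is +22, n→j is +22, a→w is +22 — a constant shift. Every letter moves 22 places later in the alphabet, wrapping around z→a.
For marathon: m+22=i, a+22=w, r+22=n, a+22=w, t+22=p, h+22=d, o+22=k, n+22=j.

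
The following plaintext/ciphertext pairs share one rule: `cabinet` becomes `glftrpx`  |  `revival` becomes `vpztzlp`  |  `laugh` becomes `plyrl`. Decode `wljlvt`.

Shifts by position in cabinet: pos 0: c→g (+4), pos 1: a→l (+11), pos 2: b→f (+4), pos 3: i→t (+11) — repeating every 2. It's a Vigenère-style cipher with numeric key [4,11]: position i shifts by key[i mod 2].
Reversing it on wljlvt: w−4=s, l−11=a, j−4=f, l−11=a, v−4=r, t−11=i.

safari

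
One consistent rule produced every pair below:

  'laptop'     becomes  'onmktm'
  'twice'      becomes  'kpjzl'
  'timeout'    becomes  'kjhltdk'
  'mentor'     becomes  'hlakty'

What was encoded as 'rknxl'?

l(11)→o(14) and a(0)→n(13) fit y≡19x+13 (mod 26); the inverse of 19 mod 26 is 11. Treating letters as 0–25, the rule is x ↦ 19x + 13 (mod 26).
Decoding rknxl: r(17)→11·(17−13)≡18=s; k(10)→11·(10−13)≡19=t; n(13)→11·(13−13)≡0=a; x(23)→11·(23−13)≡6=g; l(11)→11·(11−13)≡4=e (all mod 26).

stage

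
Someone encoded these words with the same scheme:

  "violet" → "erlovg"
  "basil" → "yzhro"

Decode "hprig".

skirt

Each pair mirrors across the alphabet (v↔e, i↔r, o↔l): positions sum to 25. Each letter is replaced by its mirror in the alphabet: a↔z, b↔y, c↔x, and so on (the Atbash cipher).
Reversing it on hprig: h↔s, p↔k, r↔i, i↔r, g↔t.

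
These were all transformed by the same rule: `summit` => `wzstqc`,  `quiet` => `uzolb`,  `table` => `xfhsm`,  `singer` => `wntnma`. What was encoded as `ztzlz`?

voter

In summit: s→w is +4, u→z is +5, m→s is +6, m→t is +7 — the shift increases by 1 each position. The shift increases by 1 at each position, starting from +4: 4, 5, 6, ….
Decoding ztzlz: z−4=v, t−5=o, z−6=t, l−7=e, z−8=r.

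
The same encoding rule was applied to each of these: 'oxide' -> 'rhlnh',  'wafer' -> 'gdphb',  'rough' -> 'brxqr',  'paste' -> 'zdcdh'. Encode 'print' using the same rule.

zblxd

The shift depends on letter class: consonant x→h is +10, but vowel o→r is +3. Vowels shift forward by 3 and consonants shift forward by 10.
For print: p(cons)+10=z, r(cons)+10=b, i(vowel)+3=l, n(cons)+10=x, t(cons)+10=d.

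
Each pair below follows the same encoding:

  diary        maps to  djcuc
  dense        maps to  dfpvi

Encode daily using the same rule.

In diary: d→d is +0, i→j is +1, a→c is +2, r→u is +3 — the shift increases by 1 each position. Letter i (0-indexed) is shifted by i+0, so successive shifts are 0, 1, 2, ….
On daily: d+0=d, a+1=b, i+2=k, l+3=o, y+4=c.

dbkoc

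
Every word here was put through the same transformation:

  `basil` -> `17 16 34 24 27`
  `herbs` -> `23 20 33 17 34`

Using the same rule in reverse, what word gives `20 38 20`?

b is letter #2 and maps to 17: an offset of 15. Each letter is replaced by its alphabet position (a=1..z=26) + 15.
Decoding 20 38 20: 20→(20−15)÷1=5=e, 38→(38−15)÷1=23=w, 20→(20−15)÷1=5=e.

ewe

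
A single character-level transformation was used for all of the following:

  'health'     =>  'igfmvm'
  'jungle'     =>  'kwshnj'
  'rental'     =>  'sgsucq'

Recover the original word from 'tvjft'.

steer

A repeating key of period 3 is used — shifts +1, +2, +5 over and over.
Undoing it on tvjft: t−1=s, v−2=t, j−5=e, f−1=e, t−2=r.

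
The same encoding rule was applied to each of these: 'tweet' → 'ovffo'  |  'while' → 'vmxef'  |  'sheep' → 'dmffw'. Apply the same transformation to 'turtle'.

ozsoef

t(19)→o(14) and w(22)→v(21) fit y≡11x+13 (mod 26); the inverse of 11 mod 26 is 19. Each letter's alphabet position (a=0..z=25) is mapped through 11·x+13 mod 26 — an affine cipher.
On turtle: t(19)→11·19+13≡14=o; u(20)→11·20+13≡25=z; r(17)→11·17+13≡18=s; t(19)→11·19+13≡14=o; l(11)→11·11+13≡4=e; e(4)→11·4+13≡5=f (all mod 26).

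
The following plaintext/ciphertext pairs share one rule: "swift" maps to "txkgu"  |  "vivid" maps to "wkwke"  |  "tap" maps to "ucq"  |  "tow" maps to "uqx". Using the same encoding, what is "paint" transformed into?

The shift depends on letter class: consonant s→t is +1, but vowel i→k is +2. Two shifts are in play — +2 for a/e/i/o/u, +1 for every other letter.
For paint: p(cons)+1=q, a(vowel)+2=c, i(vowel)+2=k, n(cons)+1=o, t(cons)+1=u.

qckou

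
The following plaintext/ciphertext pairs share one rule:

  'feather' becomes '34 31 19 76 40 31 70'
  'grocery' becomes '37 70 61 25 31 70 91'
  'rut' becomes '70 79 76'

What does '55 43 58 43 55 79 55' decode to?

f(#6)→34 and e(#5)→31: differences scale by 3, so n = 3·pos + 16. The formula is n = 3×(alphabet index, a=1) + 16.
Reversing it on 55 43 58 43 55 79 55: 55→(55−16)÷3=13=m, 43→(43−16)÷3=9=i, 58→(58−16)÷3=14=n, 43→(43−16)÷3=9=i, 55→(55−16)÷3=13=m, 79→(79−16)÷3=21=u, 55→(55−16)÷3=13=m.

minimum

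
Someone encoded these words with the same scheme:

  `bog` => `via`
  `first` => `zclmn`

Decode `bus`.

Each letter is shifted forward by 20 in the alphabet (a Caesar shift of +20).
Decoding bus: b−20=h, u−20=a, s−20=y.

hay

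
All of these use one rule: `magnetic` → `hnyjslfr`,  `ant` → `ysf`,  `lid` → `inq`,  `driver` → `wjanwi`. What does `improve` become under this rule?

jatwurn

The word is reversed, then every letter is shifted forward by 5.
For improve: reverse → evorpmi; then shift: e+5=j, v+5=a, o+5=t, r+5=w, p+5=u, m+5=r, i+5=n.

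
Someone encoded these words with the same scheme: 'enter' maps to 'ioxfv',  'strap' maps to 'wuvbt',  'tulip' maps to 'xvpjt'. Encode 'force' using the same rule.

jpvdi

The shifts repeat in a cycle of length 2: positions 0,1,… shift by +4, +1, then the pattern repeats.
Applying it to force: f+4=j, o+1=p, r+4=v, c+1=d, e+4=i.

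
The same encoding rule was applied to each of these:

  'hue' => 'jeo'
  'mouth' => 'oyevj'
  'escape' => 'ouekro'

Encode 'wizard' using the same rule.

Two shifts are in play — +10 for a/e/i/o/u, +2 for every other letter.
Applying it to wizard: w(cons)+2=y, i(vowel)+10=s, z(cons)+2=b, a(vowel)+10=k, r(cons)+2=t, d(cons)+2=f.

ysbktf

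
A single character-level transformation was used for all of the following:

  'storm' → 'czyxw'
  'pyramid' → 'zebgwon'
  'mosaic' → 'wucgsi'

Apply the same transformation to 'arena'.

Shifts by position in storm: pos 0: s→c (+10), pos 1: t→z (+6), pos 2: o→y (+10), pos 3: r→x (+6) — repeating every 2. The shifts repeat in a cycle of length 2: positions 0,1,… shift by +10, +6, then the pattern repeats.
On arena: a+10=k, r+6=x, e+10=o, n+6=t, a+10=k.

kxotk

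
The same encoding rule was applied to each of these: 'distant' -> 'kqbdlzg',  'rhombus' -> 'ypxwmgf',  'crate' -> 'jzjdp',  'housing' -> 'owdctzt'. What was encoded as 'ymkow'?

Letter i (0-indexed) is shifted by i+7, so successive shifts are 7, 8, 9, ….
Undoing it on ymkow: y−7=r, m−8=e, k−9=b, o−10=e, w−11=l.

rebel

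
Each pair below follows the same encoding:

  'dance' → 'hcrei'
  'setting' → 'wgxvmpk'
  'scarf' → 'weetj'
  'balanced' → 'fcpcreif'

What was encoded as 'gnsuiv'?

closet

Shifts by position in dance: pos 0: d→h (+4), pos 1: a→c (+2), pos 2: n→r (+4), pos 3: c→e (+2) — repeating every 2. A repeating key of period 2 is used — shifts +4, +2 over and over.
Reversing it on gnsuiv: g−4=c, n−2=l, s−4=o, u−2=s, i−4=e, v−2=t.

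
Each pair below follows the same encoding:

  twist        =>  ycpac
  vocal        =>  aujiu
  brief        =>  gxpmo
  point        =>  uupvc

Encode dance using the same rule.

igukn

Each letter shifts forward by (position + 5), i.e. 5, 6, 7, … — the shift grows by one for each successive letter.
Applying it to dance: d+5=i, a+6=g, n+7=u, c+8=k, e+9=n.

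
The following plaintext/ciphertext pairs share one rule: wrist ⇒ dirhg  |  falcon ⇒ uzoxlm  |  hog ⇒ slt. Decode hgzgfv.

statue

Each pair mirrors across the alphabet (w↔d, r↔i, i↔r): positions sum to 25. Each letter is replaced by its mirror in the alphabet: a↔z, b↔y, c↔x, and so on (the Atbash cipher).
Decoding hgzgfv: h↔s, g↔t, z↔a, g↔t, f↔u, v↔e.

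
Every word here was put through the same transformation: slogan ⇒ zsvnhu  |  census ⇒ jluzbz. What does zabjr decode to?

stuck

Compare letters: s→z is +7, l→s is +7, o→v is +7 — a constant shift. Each letter is shifted forward by 7 in the alphabet (a Caesar shift of +7).
Decoding zabjr: z−7=s, a−7=t, b−7=u, j−7=c, r−7=k.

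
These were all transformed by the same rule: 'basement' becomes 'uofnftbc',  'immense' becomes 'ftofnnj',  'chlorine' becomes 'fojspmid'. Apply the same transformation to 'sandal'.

The word is reversed, then every letter is shifted forward by 1.
On sandal: reverse → ladnas; then shift: l+1=m, a+1=b, d+1=e, n+1=o, a+1=b, s+1=t.

mbeobt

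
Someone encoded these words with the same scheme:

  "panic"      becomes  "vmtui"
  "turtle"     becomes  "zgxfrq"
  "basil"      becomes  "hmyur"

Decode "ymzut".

Shifts by position in panic: pos 0: p→v (+6), pos 1: a→m (+12), pos 2: n→t (+6), pos 3: i→u (+12) — repeating every 2. The shifts repeat in a cycle of length 2: positions 0,1,… shift by +6, +12, then the pattern repeats.
Decoding ymzut: y−6=s, m−12=a, z−6=t, u−12=i, t−6=n.

satin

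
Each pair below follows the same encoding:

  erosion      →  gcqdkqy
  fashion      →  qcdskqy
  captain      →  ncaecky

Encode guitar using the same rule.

The shift depends on letter class: consonant r→c is +11, but vowel e→g is +2. The rule splits by letter class: vowels +2, consonants +11.
Applying it to guitar: g(cons)+11=r, u(vowel)+2=w, i(vowel)+2=k, t(cons)+11=e, a(vowel)+2=c, r(cons)+11=c.

rwkecc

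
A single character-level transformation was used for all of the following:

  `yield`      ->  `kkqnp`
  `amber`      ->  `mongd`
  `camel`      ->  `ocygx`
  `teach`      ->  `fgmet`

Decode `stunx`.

grill

Shifts by position in yield: pos 0: y→k (+12), pos 1: i→k (+2), pos 2: e→q (+12), pos 3: l→n (+2) — repeating every 2. A repeating key of period 2 is used — shifts +12, +2 over and over.
Reversing it on stunx: s−12=g, t−2=r, u−12=i, n−2=l, x−12=l.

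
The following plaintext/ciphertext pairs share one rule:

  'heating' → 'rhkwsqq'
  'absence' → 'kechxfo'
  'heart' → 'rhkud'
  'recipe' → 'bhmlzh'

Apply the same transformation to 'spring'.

csblxj

Shifts by position in heating: pos 0: h→r (+10), pos 1: e→h (+3), pos 2: a→k (+10), pos 3: t→w (+3) — repeating every 2. A repeating key of period 2 is used — shifts +10, +3 over and over.
Applying it to spring: s+10=c, p+3=s, r+10=b, i+3=l, n+10=x, g+3=j.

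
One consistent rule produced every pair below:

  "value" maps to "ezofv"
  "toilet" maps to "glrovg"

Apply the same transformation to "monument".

Letters are reflected about the middle of the alphabet (position → 25−position): Atbash.
Applying it to monument: m↔n, o↔l, n↔m, u↔f, m↔n, e↔v, n↔m, t↔g.

nlmfnvmg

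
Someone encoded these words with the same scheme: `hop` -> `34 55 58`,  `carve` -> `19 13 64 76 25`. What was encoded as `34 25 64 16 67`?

herbs

The formula is n = 3×(alphabet index, a=1) + 10.
Undoing it on 34 25 64 16 67: 34→(34−10)÷3=8=h, 25→(25−10)÷3=5=e, 64→(64−10)÷3=18=r, 16→(16−10)÷3=2=b, 67→(67−10)÷3=19=s.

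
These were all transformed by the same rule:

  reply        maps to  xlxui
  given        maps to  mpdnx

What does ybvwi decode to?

sunny

In reply: r→x is +6, e→l is +7, p→x is +8, l→u is +9 — the shift increases by 1 each position. The shift increases by 1 at each position, starting from +6: 6, 7, 8, ….
Undoing it on ybvwi: y−6=s, b−7=u, v−8=n, w−9=n, i−10=y.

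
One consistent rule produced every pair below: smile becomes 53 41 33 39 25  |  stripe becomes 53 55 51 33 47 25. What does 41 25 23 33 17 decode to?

With a=1..z=26, the number is 2·pos + 15.
Undoing it on 41 25 23 33 17: 41→(41−15)÷2=13=m, 25→(25−15)÷2=5=e, 23→(23−15)÷2=4=d, 33→(33−15)÷2=9=i, 17→(17−15)÷2=1=a.

media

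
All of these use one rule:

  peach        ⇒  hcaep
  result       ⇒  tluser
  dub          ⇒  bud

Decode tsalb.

The output letters match the input read backwards: peach reversed is hcaep. The word is simply reversed.
Decoding tsalb: then reverse → blast.

blast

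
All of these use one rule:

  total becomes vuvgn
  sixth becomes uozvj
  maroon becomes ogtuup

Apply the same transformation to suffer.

uahhkt

Vowels shift forward by 6 and consonants shift forward by 2.
On suffer: s(cons)+2=u, u(vowel)+6=a, f(cons)+2=h, f(cons)+2=h, e(vowel)+6=k, r(cons)+2=t.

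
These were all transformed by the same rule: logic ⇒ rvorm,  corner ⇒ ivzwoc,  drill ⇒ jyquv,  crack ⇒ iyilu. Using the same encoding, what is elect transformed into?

In logic: l→r is +6, o→v is +7, g→o is +8, i→r is +9 — the shift increases by 1 each position. Letter i (0-indexed) is shifted by i+6, so successive shifts are 6, 7, 8, ….
On elect: e+6=k, l+7=s, e+8=m, c+9=l, t+10=d.

ksmld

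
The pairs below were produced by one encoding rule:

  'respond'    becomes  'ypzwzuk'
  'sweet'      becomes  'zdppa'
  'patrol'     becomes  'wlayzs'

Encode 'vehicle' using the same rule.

cpotjsp

Two shifts are in play — +11 for a/e/i/o/u, +7 for every other letter.
On vehicle: v(cons)+7=c, e(vowel)+11=p, h(cons)+7=o, i(vowel)+11=t, c(cons)+7=j, l(cons)+7=s, e(vowel)+11=p.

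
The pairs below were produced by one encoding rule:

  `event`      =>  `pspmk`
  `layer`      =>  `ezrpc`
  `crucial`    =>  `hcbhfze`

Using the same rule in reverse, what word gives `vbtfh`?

e(4)→p(15) and v(21)→s(18) fit y≡17x+25 (mod 26); the inverse of 17 mod 26 is 23. Treating letters as 0–25, the rule is x ↦ 17x + 25 (mod 26).
Undoing it on vbtfh: v(21)→23·(21−25)≡12=m; b(1)→23·(1−25)≡20=u; t(19)→23·(19−25)≡18=s; f(5)→23·(5−25)≡8=i; h(7)→23·(7−25)≡2=c (all mod 26).

music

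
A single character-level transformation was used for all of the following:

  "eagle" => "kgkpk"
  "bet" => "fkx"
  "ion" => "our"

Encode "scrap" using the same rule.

The shift depends on letter class: consonant g→k is +4, but vowel e→k is +6. Two shifts are in play — +6 for a/e/i/o/u, +4 for every other letter.
On scrap: s(cons)+4=w, c(cons)+4=g, r(cons)+4=v, a(vowel)+6=g, p(cons)+4=t.

wgvgt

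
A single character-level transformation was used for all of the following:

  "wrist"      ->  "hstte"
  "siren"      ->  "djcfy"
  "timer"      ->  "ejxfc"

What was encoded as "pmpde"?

Shifts by position in wrist: pos 0: w→h (+11), pos 1: r→s (+1), pos 2: i→t (+11), pos 3: s→t (+1) — repeating every 2. The shifts repeat in a cycle of length 2: positions 0,1,… shift by +11, +1, then the pattern repeats.
Decoding pmpde: p−11=e, m−1=l, p−11=e, d−1=c, e−11=t.

elect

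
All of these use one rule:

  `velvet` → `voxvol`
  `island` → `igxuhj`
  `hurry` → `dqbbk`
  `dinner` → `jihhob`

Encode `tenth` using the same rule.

lohld

v(21)→v(21) and e(4)→o(14) fit y≡5x+20 (mod 26); the inverse of 5 mod 26 is 21. This is an affine cipher: with a=0,…,z=25, each position x becomes (5x+20) mod 26.
Applying it to tenth: t(19)→5·19+20≡11=l; e(4)→5·4+20≡14=o; n(13)→5·13+20≡7=h; t(19)→5·19+20≡11=l; h(7)→5·7+20≡3=d (all mod 26).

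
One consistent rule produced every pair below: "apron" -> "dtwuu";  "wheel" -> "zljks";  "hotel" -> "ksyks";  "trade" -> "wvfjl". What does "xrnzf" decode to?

unity

In apron: a→d is +3, p→t is +4, r→w is +5, o→u is +6 — the shift increases by 1 each position. Letter i (0-indexed) is shifted by i+3, so successive shifts are 3, 4, 5, ….
Decoding xrnzf: x−3=u, r−4=n, n−5=i, z−6=t, f−7=y.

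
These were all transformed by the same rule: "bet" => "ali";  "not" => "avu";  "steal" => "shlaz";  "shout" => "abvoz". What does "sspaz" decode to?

The output letters match the input read backwards, each shifted +7: bet reversed is teb. Read the word backwards and shift each letter +7.
Decoding sspaz: shift back: s−7=l, s−7=l, p−7=i, a−7=t, z−7=s → llits; then reverse → still.

still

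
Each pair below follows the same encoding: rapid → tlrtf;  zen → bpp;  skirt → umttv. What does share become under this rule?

ujltp

The rule splits by letter class: vowels +11, consonants +2.
On share: s(cons)+2=u, h(cons)+2=j, a(vowel)+11=l, r(cons)+2=t, e(vowel)+11=p.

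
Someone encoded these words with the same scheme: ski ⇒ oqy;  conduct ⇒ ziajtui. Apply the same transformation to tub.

The word is reversed, then every letter is shifted forward by 6.
Applying it to tub: reverse → but; then shift: b+6=h, u+6=a, t+6=z.

haz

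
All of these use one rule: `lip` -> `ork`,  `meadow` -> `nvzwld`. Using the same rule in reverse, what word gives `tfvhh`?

guess

Each letter is replaced by its mirror in the alphabet: a↔z, b↔y, c↔x, and so on (the Atbash cipher).
Decoding tfvhh: t↔g, f↔u, v↔e, h↔s, h↔s.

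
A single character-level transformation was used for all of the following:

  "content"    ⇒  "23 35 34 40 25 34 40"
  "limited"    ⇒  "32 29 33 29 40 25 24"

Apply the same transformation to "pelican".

36 25 32 29 23 21 34

c is letter #3 and maps to 23: an offset of 20. Each letter is replaced by its alphabet position (a=1..z=26) + 20.
For pelican: p=16→36, e=5→25, l=12→32, i=9→29, c=3→23, a=1→21, n=14→34.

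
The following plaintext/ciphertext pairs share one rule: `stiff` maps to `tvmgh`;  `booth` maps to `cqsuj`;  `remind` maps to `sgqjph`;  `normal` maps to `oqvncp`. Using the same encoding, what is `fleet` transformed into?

Shifts by position in stiff: pos 0: s→t (+1), pos 1: t→v (+2), pos 2: i→m (+4), pos 3: f→g (+1), pos 4: f→h (+2) — repeating every 3. It's a Vigenère-style cipher with numeric key [1,2,4]: position i shifts by key[i mod 3].
Applying it to fleet: f+1=g, l+2=n, e+4=i, e+1=f, t+2=v.

gnifv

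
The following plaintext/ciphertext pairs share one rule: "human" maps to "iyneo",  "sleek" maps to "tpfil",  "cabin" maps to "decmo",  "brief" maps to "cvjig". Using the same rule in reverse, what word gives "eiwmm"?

Shifts by position in human: pos 0: h→i (+1), pos 1: u→y (+4), pos 2: m→n (+1), pos 3: a→e (+4) — repeating every 2. A repeating key of period 2 is used — shifts +1, +4 over and over.
Decoding eiwmm: e−1=d, i−4=e, w−1=v, m−4=i, m−1=l.

devil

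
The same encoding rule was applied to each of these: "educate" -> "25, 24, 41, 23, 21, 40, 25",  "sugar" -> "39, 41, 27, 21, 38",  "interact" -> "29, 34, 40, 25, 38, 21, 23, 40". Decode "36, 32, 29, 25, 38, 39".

e is letter #5 and maps to 25: an offset of 20. The number is (letter's place in the alphabet, a=1) + 20.
Reversing it on 36, 32, 29, 25, 38, 39: 36→(36−20)÷1=16=p, 32→(32−20)÷1=12=l, 29→(29−20)÷1=9=i, 25→(25−20)÷1=5=e, 38→(38−20)÷1=18=r, 39→(39−20)÷1=19=s.

pliers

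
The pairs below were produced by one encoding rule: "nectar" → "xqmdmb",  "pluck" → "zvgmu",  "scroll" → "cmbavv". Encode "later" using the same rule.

The rule splits by letter class: vowels +12, consonants +10.
For later: l(cons)+10=v, a(vowel)+12=m, t(cons)+10=d, e(vowel)+12=q, r(cons)+10=b.

vmdqb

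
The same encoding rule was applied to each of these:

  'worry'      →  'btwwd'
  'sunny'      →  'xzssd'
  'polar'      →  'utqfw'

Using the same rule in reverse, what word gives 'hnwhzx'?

Compare letters: w→b is +5, o→t is +5, r→w is +5 — a constant shift. Each letter is shifted forward by 5 in the alphabet (a Caesar shift of +5).
Decoding hnwhzx: h−5=c, n−5=i, w−5=r, h−5=c, z−5=u, x−5=s.

circus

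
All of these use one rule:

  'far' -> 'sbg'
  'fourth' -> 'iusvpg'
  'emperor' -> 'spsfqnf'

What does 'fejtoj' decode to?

The word is reversed, then every letter is shifted forward by 1.
Reversing it on fejtoj: shift back: f−1=e, e−1=d, j−1=i, t−1=s, o−1=n, j−1=i → edisni; then reverse → inside.

inside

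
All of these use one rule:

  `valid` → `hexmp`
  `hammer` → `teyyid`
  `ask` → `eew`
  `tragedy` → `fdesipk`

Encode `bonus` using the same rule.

nszye

Vowels shift forward by 4 and consonants shift forward by 12.
Applying it to bonus: b(cons)+12=n, o(vowel)+4=s, n(cons)+12=z, u(vowel)+4=y, s(cons)+12=e.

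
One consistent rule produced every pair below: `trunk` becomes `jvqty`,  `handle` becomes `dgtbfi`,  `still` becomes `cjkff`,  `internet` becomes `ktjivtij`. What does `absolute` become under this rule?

gncafqji

This is an affine cipher: with a=0,…,z=25, each position x becomes (7x+6) mod 26.
Applying it to absolute: a(0)→7·0+6≡6=g; b(1)→7·1+6≡13=n; s(18)→7·18+6≡2=c; o(14)→7·14+6≡0=a; l(11)→7·11+6≡5=f; u(20)→7·20+6≡16=q; t(19)→7·19+6≡9=j; e(4)→7·4+6≡8=i (all mod 26).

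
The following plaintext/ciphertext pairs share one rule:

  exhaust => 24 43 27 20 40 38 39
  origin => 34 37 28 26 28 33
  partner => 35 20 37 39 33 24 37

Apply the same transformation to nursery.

33 40 37 38 24 37 44

e is letter #5 and maps to 24: an offset of 19. Each letter is replaced by its alphabet position (a=1..z=26) + 19.
Applying it to nursery: n=14→33, u=21→40, r=18→37, s=19→38, e=5→24, r=18→37, y=25→44.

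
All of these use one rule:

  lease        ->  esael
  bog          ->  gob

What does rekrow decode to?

The word is simply reversed.
Decoding rekrow: then reverse → worker.

worker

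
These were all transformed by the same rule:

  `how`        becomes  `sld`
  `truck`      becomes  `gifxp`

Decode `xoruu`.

Letters are reflected about the middle of the alphabet (position → 25−position): Atbash.
Undoing it on xoruu: x↔c, o↔l, r↔i, u↔f, u↔f.

cliff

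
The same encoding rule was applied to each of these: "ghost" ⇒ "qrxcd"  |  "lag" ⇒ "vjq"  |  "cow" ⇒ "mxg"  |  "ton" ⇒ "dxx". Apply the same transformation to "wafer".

gjpnb

The rule splits by letter class: vowels +9, consonants +10.
For wafer: w(cons)+10=g, a(vowel)+9=j, f(cons)+10=p, e(vowel)+9=n, r(cons)+10=b.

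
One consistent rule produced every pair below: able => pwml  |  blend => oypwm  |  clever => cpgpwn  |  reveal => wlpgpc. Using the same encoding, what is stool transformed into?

Read the word backwards and shift each letter +11.
For stool: reverse → loots; then shift: l+11=w, o+11=z, o+11=z, t+11=e, s+11=d.

wzzed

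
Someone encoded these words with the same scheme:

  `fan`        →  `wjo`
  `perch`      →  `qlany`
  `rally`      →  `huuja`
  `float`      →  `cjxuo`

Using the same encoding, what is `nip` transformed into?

yrw

The output letters match the input read backwards, each shifted +9: fan reversed is naf. The word is reversed, then every letter is shifted forward by 9.
For nip: reverse → pin; then shift: p+9=y, i+9=r, n+9=w.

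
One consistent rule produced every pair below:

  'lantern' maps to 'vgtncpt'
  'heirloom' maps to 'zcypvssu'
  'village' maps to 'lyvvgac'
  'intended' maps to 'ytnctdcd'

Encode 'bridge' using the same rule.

fpydac

l(11)→v(21) and a(0)→g(6) fit y≡25x+6 (mod 26); the inverse of 25 mod 26 is 25. This is an affine cipher: with a=0,…,z=25, each position x becomes (25x+6) mod 26.
Applying it to bridge: b(1)→25·1+6≡5=f; r(17)→25·17+6≡15=p; i(8)→25·8+6≡24=y; d(3)→25·3+6≡3=d; g(6)→25·6+6≡0=a; e(4)→25·4+6≡2=c (all mod 26).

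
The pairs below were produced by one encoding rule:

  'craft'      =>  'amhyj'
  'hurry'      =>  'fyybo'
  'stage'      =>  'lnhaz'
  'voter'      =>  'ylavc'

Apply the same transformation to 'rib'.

The output letters match the input read backwards, each shifted +7: craft reversed is tfarc. The word is reversed, then every letter is shifted forward by 7.
Applying it to rib: reverse → bir; then shift: b+7=i, i+7=p, r+7=y.

ipy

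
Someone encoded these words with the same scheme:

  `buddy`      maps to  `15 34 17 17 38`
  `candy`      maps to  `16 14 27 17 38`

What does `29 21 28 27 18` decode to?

phone

b is letter #2 and maps to 15: an offset of 13. Each letter is replaced by its alphabet position (a=1..z=26) + 13.
Reversing it on 29 21 28 27 18: 29→(29−13)÷1=16=p, 21→(21−13)÷1=8=h, 28→(28−13)÷1=15=o, 27→(27−13)÷1=14=n, 18→(18−13)÷1=5=e.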